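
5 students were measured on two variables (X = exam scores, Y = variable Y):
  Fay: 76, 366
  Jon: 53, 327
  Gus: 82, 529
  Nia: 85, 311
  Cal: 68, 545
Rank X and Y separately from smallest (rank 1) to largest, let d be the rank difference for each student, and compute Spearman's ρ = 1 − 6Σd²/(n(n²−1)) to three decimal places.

Ranks of variable 1: 3, 1, 4, 5, 2
Ranks of variable 2: 3, 2, 4, 1, 5
d = r₁ − r₂: 0, -1, 0, 4, -3
d²: 0, 1, 0, 16, 9; Σd² = 26
ρ = 1 − 6·26/(5·24) = 1 − 156/120 = -0.300

-0.300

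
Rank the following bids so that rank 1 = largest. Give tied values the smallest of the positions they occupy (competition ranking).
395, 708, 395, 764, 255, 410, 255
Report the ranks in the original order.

4, 2, 4, 1, 6, 3, 6

Sorted (descending): 764, 708, 410, 395, 395, 255, 255
The 2 values of 395 occupy positions 4–5 → each gets rank 4.
The 2 values of 255 occupy positions 6–7 → each gets rank 6.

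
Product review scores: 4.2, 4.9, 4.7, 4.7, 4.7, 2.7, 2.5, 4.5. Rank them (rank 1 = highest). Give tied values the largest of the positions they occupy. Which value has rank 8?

Sorted (descending): 4.9, 4.7, 4.7, 4.7, 4.5, 4.2, 2.7, 2.5
The 3 values of 4.7 occupy positions 2–4 → each gets rank 4.
Rank 8 → value 2.5.

2.5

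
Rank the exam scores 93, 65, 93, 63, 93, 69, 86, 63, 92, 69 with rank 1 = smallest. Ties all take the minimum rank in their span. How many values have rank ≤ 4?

Sorted (ascending): 63, 63, 65, 69, 69, 86, 92, 93, 93, 93
The 2 values of 63 occupy positions 1–2 → each gets rank 1.
The 2 values of 69 occupy positions 4–5 → each gets rank 4.
The 3 values of 93 occupy positions 8–10 → each gets rank 8.
Ranks ≤ 4: {1, 1, 3, 4, 4} → 5 values.

5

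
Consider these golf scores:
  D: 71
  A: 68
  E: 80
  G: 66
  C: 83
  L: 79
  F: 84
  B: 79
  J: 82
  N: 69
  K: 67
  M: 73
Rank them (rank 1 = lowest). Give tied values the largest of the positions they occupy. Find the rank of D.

Sorted (ascending): 66, 67, 68, 69, 71, 73, 79, 79, 80, 82, 83, 84
The 2 values of 79 occupy positions 7–8 → each gets rank 8.
D has value 71 → rank 5.

5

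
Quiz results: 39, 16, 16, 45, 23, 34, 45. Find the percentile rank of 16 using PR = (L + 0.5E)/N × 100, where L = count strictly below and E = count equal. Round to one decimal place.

N = 7.
Strictly below 16: 0. Equal to 16: 2.
PR = (0 + 0.5·2)/7 × 100 = 14.3

14.3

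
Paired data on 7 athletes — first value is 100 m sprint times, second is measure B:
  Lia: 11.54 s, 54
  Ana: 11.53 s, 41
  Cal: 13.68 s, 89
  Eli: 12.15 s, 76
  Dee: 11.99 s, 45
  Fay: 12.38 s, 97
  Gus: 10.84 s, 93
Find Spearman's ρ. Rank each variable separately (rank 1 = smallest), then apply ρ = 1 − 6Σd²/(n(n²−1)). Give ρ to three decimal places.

Ranks of variable 1: 3, 2, 7, 5, 4, 6, 1
Ranks of variable 2: 3, 1, 5, 4, 2, 7, 6
d = r₁ − r₂: 0, 1, 2, 1, 2, -1, -5
d²: 0, 1, 4, 1, 4, 1, 25; Σd² = 36
ρ = 1 − 6·36/(7·48) = 1 − 216/336 = 0.357

0.357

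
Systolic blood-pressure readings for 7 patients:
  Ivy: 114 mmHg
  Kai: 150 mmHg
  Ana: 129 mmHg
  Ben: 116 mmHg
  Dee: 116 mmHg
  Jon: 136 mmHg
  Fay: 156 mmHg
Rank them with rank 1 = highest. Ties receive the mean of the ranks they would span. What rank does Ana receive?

4

Sorted (descending): 156, 150, 136, 129, 116, 116, 114
The 2 values of 116 occupy positions 5–6 → average rank (5+6)/2 = 5.5.
Ana has value 129 mmHg → rank 4.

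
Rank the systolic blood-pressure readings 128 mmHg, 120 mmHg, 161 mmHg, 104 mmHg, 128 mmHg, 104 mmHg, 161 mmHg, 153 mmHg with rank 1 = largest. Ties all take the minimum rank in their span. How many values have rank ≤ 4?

5

Sorted (descending): 161, 161, 153, 128, 128, 120, 104, 104
The 2 values of 161 occupy positions 1–2 → each gets rank 1.
The 2 values of 128 occupy positions 4–5 → each gets rank 4.
The 2 values of 104 occupy positions 7–8 → each gets rank 7.
Ranks ≤ 4: {1, 1, 3, 4, 4} → 5 values.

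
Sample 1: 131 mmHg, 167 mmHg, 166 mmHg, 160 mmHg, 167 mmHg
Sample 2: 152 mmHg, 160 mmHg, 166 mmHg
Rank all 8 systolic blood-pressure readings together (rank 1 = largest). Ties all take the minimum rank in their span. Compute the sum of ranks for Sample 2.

Sorted (descending): 167, 167, 166, 166, 160, 160, 152, 131
The 2 values of 167 occupy positions 1–2 → each gets rank 1.
The 2 values of 166 occupy positions 3–4 → each gets rank 3.
The 2 values of 160 occupy positions 5–6 → each gets rank 5.
Sample 2 values → pooled ranks: 152→7, 160→5, 166→3
Rank sum = 7 + 5 + 3 = 15

15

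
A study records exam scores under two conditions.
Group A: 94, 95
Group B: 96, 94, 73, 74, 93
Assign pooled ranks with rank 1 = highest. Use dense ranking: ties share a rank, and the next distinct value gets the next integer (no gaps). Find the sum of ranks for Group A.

5

Sorted (descending): 96, 95, 94, 94, 93, 74, 73
The 2 values of 94 share dense rank 3.
Remaining distinct values take the next consecutive integers.
Group A values → pooled ranks: 94→3, 95→2
Rank sum = 3 + 2 = 5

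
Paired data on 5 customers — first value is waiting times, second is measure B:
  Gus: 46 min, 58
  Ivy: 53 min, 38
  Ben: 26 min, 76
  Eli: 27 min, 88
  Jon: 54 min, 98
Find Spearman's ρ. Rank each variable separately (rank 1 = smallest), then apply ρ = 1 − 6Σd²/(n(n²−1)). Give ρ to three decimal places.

0.100

Ranks of variable 1: 3, 4, 1, 2, 5
Ranks of variable 2: 2, 1, 3, 4, 5
d = r₁ − r₂: 1, 3, -2, -2, 0
d²: 1, 9, 4, 4, 0; Σd² = 18
ρ = 1 − 6·18/(5·24) = 1 − 108/120 = 0.100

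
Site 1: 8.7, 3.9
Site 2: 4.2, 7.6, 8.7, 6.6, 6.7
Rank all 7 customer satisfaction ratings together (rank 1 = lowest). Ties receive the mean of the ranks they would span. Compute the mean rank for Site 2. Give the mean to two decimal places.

Sorted (ascending): 3.9, 4.2, 6.6, 6.7, 7.6, 8.7, 8.7
The 2 values of 8.7 occupy positions 6–7 → average rank (6+7)/2 = 6.5.
Site 2 values → pooled ranks: 4.2→2, 7.6→5, 8.7→6.5, 6.6→3, 6.7→4
Mean rank = (2 + 5 + 6.5 + 3 + 4) / 5 = 4.10

4.10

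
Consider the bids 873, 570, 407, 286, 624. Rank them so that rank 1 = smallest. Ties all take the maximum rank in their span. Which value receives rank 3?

Sorted (ascending): 286, 407, 570, 624, 873
No ties — each value takes its position as its rank.
Rank 3 → value 570.

570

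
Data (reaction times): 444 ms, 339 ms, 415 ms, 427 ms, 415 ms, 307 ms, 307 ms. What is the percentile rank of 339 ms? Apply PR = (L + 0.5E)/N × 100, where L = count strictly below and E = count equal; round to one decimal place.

35.7

N = 7.
Strictly below 339: 2. Equal to 339: 1.
PR = (2 + 0.5·1)/7 × 100 = 35.7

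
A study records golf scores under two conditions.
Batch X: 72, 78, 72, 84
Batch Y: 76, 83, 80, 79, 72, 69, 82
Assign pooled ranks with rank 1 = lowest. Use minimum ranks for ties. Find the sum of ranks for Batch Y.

Sorted (ascending): 69, 72, 72, 72, 76, 78, 79, 80, 82, 83, 84
The 3 values of 72 occupy positions 2–4 → each gets rank 2.
Batch Y values → pooled ranks: 76→5, 83→10, 80→8, 79→7, 72→2, 69→1, 82→9
Rank sum = 5 + 10 + 8 + 7 + 2 + 1 + 9 = 42

42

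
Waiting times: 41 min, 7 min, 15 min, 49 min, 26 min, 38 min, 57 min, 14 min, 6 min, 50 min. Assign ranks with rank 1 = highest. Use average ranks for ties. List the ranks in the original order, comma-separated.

Sorted (descending): 57, 50, 49, 41, 38, 26, 15, 14, 7, 6
No ties — each value takes its position as its rank.

4, 9, 7, 3, 6, 5, 1, 8, 10, 2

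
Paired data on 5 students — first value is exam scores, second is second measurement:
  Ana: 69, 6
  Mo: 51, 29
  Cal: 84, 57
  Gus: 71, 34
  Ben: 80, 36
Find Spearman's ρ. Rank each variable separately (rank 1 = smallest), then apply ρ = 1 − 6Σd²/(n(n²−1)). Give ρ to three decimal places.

Ranks of variable 1: 2, 1, 5, 3, 4
Ranks of variable 2: 1, 2, 5, 3, 4
d = r₁ − r₂: 1, -1, 0, 0, 0
d²: 1, 1, 0, 0, 0; Σd² = 2
ρ = 1 − 6·2/(5·24) = 1 − 12/120 = 0.900

0.900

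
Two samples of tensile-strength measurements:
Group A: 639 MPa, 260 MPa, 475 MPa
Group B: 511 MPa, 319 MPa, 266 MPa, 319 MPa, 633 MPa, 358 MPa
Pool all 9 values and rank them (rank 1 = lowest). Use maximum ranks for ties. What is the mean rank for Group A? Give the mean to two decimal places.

Sorted (ascending): 260, 266, 319, 319, 358, 475, 511, 633, 639
The 2 values of 319 occupy positions 3–4 → each gets rank 4.
Group A values → pooled ranks: 639→9, 260→1, 475→6
Mean rank = (9 + 1 + 6) / 3 = 5.33

5.33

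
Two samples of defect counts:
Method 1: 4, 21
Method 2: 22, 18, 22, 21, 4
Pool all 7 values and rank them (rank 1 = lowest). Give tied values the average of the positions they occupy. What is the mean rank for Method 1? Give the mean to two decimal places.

Sorted (ascending): 4, 4, 18, 21, 21, 22, 22
The 2 values of 4 occupy positions 1–2 → average rank (1+2)/2 = 1.5.
The 2 values of 21 occupy positions 4–5 → average rank (4+5)/2 = 4.5.
The 2 values of 22 occupy positions 6–7 → average rank (6+7)/2 = 6.5.
Method 1 values → pooled ranks: 4→1.5, 21→4.5
Mean rank = (1.5 + 4.5) / 2 = 3.00

3.00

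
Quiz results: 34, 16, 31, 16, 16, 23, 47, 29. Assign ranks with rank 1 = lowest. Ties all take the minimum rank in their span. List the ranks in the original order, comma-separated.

7, 1, 6, 1, 1, 4, 8, 5

Sorted (ascending): 16, 16, 16, 23, 29, 31, 34, 47
The 3 values of 16 occupy positions 1–3 → each gets rank 1.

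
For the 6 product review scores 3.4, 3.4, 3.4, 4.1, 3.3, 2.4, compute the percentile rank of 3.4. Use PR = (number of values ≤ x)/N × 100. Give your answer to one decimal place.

83.3

N = 6.
Strictly below 3.4: 2. Equal to 3.4: 3.
PR = 5/6 × 100 = 83.3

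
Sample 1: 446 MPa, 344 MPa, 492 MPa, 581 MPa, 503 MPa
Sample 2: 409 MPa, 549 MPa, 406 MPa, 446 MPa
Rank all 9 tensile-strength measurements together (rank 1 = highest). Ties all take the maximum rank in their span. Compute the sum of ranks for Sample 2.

Sorted (descending): 581, 549, 503, 492, 446, 446, 409, 406, 344
The 2 values of 446 occupy positions 5–6 → each gets rank 6.
Sample 2 values → pooled ranks: 409→7, 549→2, 406→8, 446→6
Rank sum = 7 + 2 + 8 + 6 = 23

23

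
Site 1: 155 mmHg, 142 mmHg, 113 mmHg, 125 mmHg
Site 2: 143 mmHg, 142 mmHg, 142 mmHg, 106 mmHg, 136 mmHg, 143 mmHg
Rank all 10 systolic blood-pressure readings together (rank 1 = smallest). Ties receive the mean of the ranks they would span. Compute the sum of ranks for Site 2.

34

Sorted (ascending): 106, 113, 125, 136, 142, 142, 142, 143, 143, 155
The 3 values of 142 occupy positions 5–7 → average rank 6.
The 2 values of 143 occupy positions 8–9 → average rank (8+9)/2 = 8.5.
Site 2 values → pooled ranks: 143→8.5, 142→6, 142→6, 106→1, 136→4, 143→8.5
Rank sum = 8.5 + 6 + 6 + 1 + 4 + 8.5 = 34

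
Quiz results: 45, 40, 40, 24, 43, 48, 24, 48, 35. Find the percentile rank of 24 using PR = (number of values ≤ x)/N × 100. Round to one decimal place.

N = 9.
Strictly below 24: 0. Equal to 24: 2.
PR = 2/9 × 100 = 22.2

22.2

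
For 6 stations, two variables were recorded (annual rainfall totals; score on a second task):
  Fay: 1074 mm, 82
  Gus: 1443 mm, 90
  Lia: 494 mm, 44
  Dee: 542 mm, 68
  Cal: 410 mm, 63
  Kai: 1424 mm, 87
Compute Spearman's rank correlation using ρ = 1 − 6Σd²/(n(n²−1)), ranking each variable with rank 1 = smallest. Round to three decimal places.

0.943

Ranks of variable 1: 4, 6, 2, 3, 1, 5
Ranks of variable 2: 4, 6, 1, 3, 2, 5
d = r₁ − r₂: 0, 0, 1, 0, -1, 0
d²: 0, 0, 1, 0, 1, 0; Σd² = 2
ρ = 1 − 6·2/(6·35) = 1 − 12/210 = 0.943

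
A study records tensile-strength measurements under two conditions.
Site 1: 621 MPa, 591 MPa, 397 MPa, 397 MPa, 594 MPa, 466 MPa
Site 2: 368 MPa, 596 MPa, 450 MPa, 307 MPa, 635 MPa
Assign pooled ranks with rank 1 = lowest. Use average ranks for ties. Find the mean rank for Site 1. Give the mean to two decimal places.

6.33

Sorted (ascending): 307, 368, 397, 397, 450, 466, 591, 594, 596, 621, 635
The 2 values of 397 occupy positions 3–4 → average rank (3+4)/2 = 3.5.
Site 1 values → pooled ranks: 621→10, 591→7, 397→3.5, 397→3.5, 594→8, 466→6
Mean rank = (10 + 7 + 3.5 + 3.5 + 8 + 6) / 6 = 6.33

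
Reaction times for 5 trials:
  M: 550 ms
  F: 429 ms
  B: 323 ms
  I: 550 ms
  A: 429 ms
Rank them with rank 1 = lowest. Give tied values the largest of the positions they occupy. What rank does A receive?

3

Sorted (ascending): 323, 429, 429, 550, 550
The 2 values of 429 occupy positions 2–3 → each gets rank 3.
The 2 values of 550 occupy positions 4–5 → each gets rank 5.
A has value 429 ms → rank 3.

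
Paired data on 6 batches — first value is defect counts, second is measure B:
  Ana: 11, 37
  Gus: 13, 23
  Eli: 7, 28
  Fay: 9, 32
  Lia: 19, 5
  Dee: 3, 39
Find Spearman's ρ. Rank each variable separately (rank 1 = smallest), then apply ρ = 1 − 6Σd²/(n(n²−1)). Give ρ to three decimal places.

Ranks of variable 1: 4, 5, 2, 3, 6, 1
Ranks of variable 2: 5, 2, 3, 4, 1, 6
d = r₁ − r₂: -1, 3, -1, -1, 5, -5
d²: 1, 9, 1, 1, 25, 25; Σd² = 62
ρ = 1 − 6·62/(6·35) = 1 − 372/210 = -0.771

-0.771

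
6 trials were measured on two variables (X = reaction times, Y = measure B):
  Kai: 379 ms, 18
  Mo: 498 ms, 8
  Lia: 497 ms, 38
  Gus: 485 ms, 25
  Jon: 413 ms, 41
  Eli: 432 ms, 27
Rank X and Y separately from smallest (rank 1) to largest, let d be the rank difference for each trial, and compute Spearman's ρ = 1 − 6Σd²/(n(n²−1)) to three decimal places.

Ranks of variable 1: 1, 6, 5, 4, 2, 3
Ranks of variable 2: 2, 1, 5, 3, 6, 4
d = r₁ − r₂: -1, 5, 0, 1, -4, -1
d²: 1, 25, 0, 1, 16, 1; Σd² = 44
ρ = 1 − 6·44/(6·35) = 1 − 264/210 = -0.257

-0.257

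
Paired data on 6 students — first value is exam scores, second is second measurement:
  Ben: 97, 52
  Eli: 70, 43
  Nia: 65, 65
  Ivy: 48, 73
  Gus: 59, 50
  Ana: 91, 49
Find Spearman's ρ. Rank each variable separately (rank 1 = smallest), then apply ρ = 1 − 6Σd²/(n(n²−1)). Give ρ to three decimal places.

Ranks of variable 1: 6, 4, 3, 1, 2, 5
Ranks of variable 2: 4, 1, 5, 6, 3, 2
d = r₁ − r₂: 2, 3, -2, -5, -1, 3
d²: 4, 9, 4, 25, 1, 9; Σd² = 52
ρ = 1 − 6·52/(6·35) = 1 − 312/210 = -0.486

-0.486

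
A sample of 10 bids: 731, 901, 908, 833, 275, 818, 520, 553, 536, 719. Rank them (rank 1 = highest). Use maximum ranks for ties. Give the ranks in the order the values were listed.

5, 2, 1, 3, 10, 4, 9, 7, 8, 6

Sorted (descending): 908, 901, 833, 818, 731, 719, 553, 536, 520, 275
No ties — each value takes its position as its rank.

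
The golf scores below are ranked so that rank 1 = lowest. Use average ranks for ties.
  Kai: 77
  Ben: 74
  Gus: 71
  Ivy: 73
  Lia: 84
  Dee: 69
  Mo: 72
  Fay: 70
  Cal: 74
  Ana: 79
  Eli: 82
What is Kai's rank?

Sorted (ascending): 69, 70, 71, 72, 73, 74, 74, 77, 79, 82, 84
The 2 values of 74 occupy positions 6–7 → average rank (6+7)/2 = 6.5.
Kai has value 77 → rank 8.

8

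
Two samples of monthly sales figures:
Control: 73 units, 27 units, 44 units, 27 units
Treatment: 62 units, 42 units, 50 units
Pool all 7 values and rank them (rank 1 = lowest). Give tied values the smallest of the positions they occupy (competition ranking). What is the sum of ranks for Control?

13

Sorted (ascending): 27, 27, 42, 44, 50, 62, 73
The 2 values of 27 occupy positions 1–2 → each gets rank 1.
Control values → pooled ranks: 73→7, 27→1, 44→4, 27→1
Rank sum = 7 + 1 + 4 + 1 = 13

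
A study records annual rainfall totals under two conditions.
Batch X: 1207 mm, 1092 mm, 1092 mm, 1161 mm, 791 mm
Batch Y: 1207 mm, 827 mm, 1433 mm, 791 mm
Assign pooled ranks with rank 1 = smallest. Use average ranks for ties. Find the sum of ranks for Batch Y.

Sorted (ascending): 791, 791, 827, 1092, 1092, 1161, 1207, 1207, 1433
The 2 values of 791 occupy positions 1–2 → average rank (1+2)/2 = 1.5.
The 2 values of 1092 occupy positions 4–5 → average rank (4+5)/2 = 4.5.
The 2 values of 1207 occupy positions 7–8 → average rank (7+8)/2 = 7.5.
Batch Y values → pooled ranks: 1207→7.5, 827→3, 1433→9, 791→1.5
Rank sum = 7.5 + 3 + 9 + 1.5 = 21

21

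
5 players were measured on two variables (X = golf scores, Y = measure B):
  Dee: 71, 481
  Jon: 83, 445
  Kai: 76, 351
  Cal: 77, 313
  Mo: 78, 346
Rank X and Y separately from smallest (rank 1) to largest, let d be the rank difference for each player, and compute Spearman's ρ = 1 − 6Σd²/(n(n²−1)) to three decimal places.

Ranks of variable 1: 1, 5, 2, 3, 4
Ranks of variable 2: 5, 4, 3, 1, 2
d = r₁ − r₂: -4, 1, -1, 2, 2
d²: 16, 1, 1, 4, 4; Σd² = 26
ρ = 1 − 6·26/(5·24) = 1 − 156/120 = -0.300

-0.300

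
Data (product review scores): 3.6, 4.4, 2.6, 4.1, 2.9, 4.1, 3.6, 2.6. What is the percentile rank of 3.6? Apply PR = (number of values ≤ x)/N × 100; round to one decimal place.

62.5

N = 8.
Strictly below 3.6: 3. Equal to 3.6: 2.
PR = 5/8 × 100 = 62.5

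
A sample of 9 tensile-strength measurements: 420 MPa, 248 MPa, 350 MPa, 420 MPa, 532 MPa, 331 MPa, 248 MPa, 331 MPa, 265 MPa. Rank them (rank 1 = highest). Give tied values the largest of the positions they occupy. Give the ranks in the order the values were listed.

3, 9, 4, 3, 1, 6, 9, 6, 7

Sorted (descending): 532, 420, 420, 350, 331, 331, 265, 248, 248
The 2 values of 420 occupy positions 2–3 → each gets rank 3.
The 2 values of 331 occupy positions 5–6 → each gets rank 6.
The 2 values of 248 occupy positions 8–9 → each gets rank 9.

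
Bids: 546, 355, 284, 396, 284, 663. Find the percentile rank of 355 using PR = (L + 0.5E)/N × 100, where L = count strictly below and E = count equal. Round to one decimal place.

N = 6.
Strictly below 355: 2. Equal to 355: 1.
PR = (2 + 0.5·1)/6 × 100 = 41.7

41.7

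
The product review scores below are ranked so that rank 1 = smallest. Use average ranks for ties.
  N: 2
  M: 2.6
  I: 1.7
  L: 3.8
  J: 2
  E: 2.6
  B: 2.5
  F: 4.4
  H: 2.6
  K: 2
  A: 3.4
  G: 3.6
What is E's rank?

Sorted (ascending): 1.7, 2, 2, 2, 2.5, 2.6, 2.6, 2.6, 3.4, 3.6, 3.8, 4.4
The 3 values of 2 occupy positions 2–4 → average rank 3.
The 3 values of 2.6 occupy positions 6–8 → average rank 7.
E has value 2.6 → rank 7.

7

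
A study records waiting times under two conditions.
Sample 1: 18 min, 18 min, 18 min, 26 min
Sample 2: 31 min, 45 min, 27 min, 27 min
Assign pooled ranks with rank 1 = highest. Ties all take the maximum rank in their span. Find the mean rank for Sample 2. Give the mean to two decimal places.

2.75

Sorted (descending): 45, 31, 27, 27, 26, 18, 18, 18
The 2 values of 27 occupy positions 3–4 → each gets rank 4.
The 3 values of 18 occupy positions 6–8 → each gets rank 8.
Sample 2 values → pooled ranks: 31→2, 45→1, 27→4, 27→4
Mean rank = (2 + 1 + 4 + 4) / 4 = 2.75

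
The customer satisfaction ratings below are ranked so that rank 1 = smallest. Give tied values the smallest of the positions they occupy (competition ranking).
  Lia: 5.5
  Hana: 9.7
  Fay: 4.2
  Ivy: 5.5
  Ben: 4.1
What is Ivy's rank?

3

Sorted (ascending): 4.1, 4.2, 5.5, 5.5, 9.7
The 2 values of 5.5 occupy positions 3–4 → each gets rank 3.
Ivy has value 5.5 → rank 3.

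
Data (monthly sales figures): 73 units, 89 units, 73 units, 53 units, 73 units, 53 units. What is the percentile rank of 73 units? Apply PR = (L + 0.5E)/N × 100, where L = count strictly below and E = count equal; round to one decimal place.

58.3

N = 6.
Strictly below 73: 2. Equal to 73: 3.
PR = (2 + 0.5·3)/6 × 100 = 58.3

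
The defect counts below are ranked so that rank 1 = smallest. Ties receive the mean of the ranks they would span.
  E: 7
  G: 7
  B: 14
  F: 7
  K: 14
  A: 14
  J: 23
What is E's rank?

2

Sorted (ascending): 7, 7, 7, 14, 14, 14, 23
The 3 values of 7 occupy positions 1–3 → average rank 2.
The 3 values of 14 occupy positions 4–6 → average rank 5.
E has value 7 → rank 2.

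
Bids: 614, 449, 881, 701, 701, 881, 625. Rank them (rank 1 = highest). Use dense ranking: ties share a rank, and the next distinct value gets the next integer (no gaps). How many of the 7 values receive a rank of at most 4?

6

Sorted (descending): 881, 881, 701, 701, 625, 614, 449
The 2 values of 881 share dense rank 1.
The 2 values of 701 share dense rank 2.
Remaining distinct values take the next consecutive integers.
Ranks ≤ 4: {1, 1, 2, 2, 3, 4} → 6 values.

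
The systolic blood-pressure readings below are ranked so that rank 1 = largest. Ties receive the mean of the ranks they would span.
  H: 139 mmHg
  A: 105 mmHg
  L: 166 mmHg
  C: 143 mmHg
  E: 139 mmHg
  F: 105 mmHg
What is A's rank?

5.5

Sorted (descending): 166, 143, 139, 139, 105, 105
The 2 values of 139 occupy positions 3–4 → average rank (3+4)/2 = 3.5.
The 2 values of 105 occupy positions 5–6 → average rank (5+6)/2 = 5.5.
A has value 105 mmHg → rank 5.5.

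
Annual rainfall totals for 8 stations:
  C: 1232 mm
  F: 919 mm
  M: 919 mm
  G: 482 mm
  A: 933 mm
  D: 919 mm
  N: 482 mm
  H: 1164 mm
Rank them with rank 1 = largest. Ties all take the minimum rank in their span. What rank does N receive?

Sorted (descending): 1232, 1164, 933, 919, 919, 919, 482, 482
The 3 values of 919 occupy positions 4–6 → each gets rank 4.
The 2 values of 482 occupy positions 7–8 → each gets rank 7.
N has value 482 mm → rank 7.

7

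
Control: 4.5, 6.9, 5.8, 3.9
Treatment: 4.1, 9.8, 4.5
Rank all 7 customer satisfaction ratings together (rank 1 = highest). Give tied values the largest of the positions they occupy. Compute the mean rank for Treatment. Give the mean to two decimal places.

4.00

Sorted (descending): 9.8, 6.9, 5.8, 4.5, 4.5, 4.1, 3.9
The 2 values of 4.5 occupy positions 4–5 → each gets rank 5.
Treatment values → pooled ranks: 4.1→6, 9.8→1, 4.5→5
Mean rank = (6 + 1 + 5) / 3 = 4.00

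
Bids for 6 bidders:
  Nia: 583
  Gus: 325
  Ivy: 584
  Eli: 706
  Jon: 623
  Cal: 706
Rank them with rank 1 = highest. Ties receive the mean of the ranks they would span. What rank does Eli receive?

Sorted (descending): 706, 706, 623, 584, 583, 325
The 2 values of 706 occupy positions 1–2 → average rank (1+2)/2 = 1.5.
Eli has value 706 → rank 1.5.

1.5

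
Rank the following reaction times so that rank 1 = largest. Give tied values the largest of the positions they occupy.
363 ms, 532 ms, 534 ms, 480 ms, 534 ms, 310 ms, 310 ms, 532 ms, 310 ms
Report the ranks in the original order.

6, 4, 2, 5, 2, 9, 9, 4, 9

Sorted (descending): 534, 534, 532, 532, 480, 363, 310, 310, 310
The 2 values of 534 occupy positions 1–2 → each gets rank 2.
The 2 values of 532 occupy positions 3–4 → each gets rank 4.
The 3 values of 310 occupy positions 7–9 → each gets rank 9.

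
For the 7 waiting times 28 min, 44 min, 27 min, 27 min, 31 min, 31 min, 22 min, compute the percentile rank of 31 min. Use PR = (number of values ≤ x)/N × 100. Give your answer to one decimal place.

N = 7.
Strictly below 31: 4. Equal to 31: 2.
PR = 6/7 × 100 = 85.7

85.7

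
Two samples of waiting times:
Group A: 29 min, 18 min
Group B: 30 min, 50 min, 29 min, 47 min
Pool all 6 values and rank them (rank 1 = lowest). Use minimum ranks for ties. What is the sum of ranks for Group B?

Sorted (ascending): 18, 29, 29, 30, 47, 50
The 2 values of 29 occupy positions 2–3 → each gets rank 2.
Group B values → pooled ranks: 30→4, 50→6, 29→2, 47→5
Rank sum = 4 + 6 + 2 + 5 = 17

17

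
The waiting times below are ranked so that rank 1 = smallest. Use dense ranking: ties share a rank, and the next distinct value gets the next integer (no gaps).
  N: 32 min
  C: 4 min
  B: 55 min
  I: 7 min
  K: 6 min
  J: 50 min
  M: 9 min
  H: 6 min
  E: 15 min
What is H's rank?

2

Sorted (ascending): 4, 6, 6, 7, 9, 15, 32, 50, 55
The 2 values of 6 share dense rank 2.
Remaining distinct values take the next consecutive integers.
H has value 6 min → rank 2.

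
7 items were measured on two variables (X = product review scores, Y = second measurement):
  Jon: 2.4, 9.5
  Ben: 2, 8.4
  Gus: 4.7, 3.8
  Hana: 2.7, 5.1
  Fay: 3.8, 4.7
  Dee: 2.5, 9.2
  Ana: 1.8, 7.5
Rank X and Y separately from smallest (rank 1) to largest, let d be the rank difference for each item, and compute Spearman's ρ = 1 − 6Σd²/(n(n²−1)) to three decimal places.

-0.679

Ranks of variable 1: 3, 2, 7, 5, 6, 4, 1
Ranks of variable 2: 7, 5, 1, 3, 2, 6, 4
d = r₁ − r₂: -4, -3, 6, 2, 4, -2, -3
d²: 16, 9, 36, 4, 16, 4, 9; Σd² = 94
ρ = 1 − 6·94/(7·48) = 1 − 564/336 = -0.679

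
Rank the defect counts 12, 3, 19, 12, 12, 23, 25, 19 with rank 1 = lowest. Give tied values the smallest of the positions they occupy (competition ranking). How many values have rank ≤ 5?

6

Sorted (ascending): 3, 12, 12, 12, 19, 19, 23, 25
The 3 values of 12 occupy positions 2–4 → each gets rank 2.
The 2 values of 19 occupy positions 5–6 → each gets rank 5.
Ranks ≤ 5: {1, 2, 2, 2, 5, 5} → 6 values.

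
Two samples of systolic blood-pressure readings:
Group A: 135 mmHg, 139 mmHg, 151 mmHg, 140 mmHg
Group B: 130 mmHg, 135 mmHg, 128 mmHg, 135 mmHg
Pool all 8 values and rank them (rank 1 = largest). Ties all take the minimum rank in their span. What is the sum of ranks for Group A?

10

Sorted (descending): 151, 140, 139, 135, 135, 135, 130, 128
The 3 values of 135 occupy positions 4–6 → each gets rank 4.
Group A values → pooled ranks: 135→4, 139→3, 151→1, 140→2
Rank sum = 4 + 3 + 1 + 2 = 10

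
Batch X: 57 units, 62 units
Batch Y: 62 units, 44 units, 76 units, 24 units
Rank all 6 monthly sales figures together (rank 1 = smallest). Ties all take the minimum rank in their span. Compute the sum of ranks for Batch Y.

Sorted (ascending): 24, 44, 57, 62, 62, 76
The 2 values of 62 occupy positions 4–5 → each gets rank 4.
Batch Y values → pooled ranks: 62→4, 44→2, 76→6, 24→1
Rank sum = 4 + 2 + 6 + 1 = 13

13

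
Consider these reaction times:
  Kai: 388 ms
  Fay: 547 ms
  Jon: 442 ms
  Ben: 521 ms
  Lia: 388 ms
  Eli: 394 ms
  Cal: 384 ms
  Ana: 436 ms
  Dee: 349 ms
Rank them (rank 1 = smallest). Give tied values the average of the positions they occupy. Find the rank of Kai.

Sorted (ascending): 349, 384, 388, 388, 394, 436, 442, 521, 547
The 2 values of 388 occupy positions 3–4 → average rank (3+4)/2 = 3.5.
Kai has value 388 ms → rank 3.5.

3.5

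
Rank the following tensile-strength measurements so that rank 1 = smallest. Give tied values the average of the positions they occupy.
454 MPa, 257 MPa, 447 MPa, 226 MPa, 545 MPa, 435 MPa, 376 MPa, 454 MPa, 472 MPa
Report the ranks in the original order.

Sorted (ascending): 226, 257, 376, 435, 447, 454, 454, 472, 545
The 2 values of 454 occupy positions 6–7 → average rank (6+7)/2 = 6.5.

6.5, 2, 5, 1, 9, 4, 3, 6.5, 8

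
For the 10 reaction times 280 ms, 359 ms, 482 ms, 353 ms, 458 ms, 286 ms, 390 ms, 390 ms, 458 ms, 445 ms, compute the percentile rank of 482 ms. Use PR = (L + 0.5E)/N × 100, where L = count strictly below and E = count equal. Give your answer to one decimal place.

95.0

N = 10.
Strictly below 482: 9. Equal to 482: 1.
PR = (9 + 0.5·1)/10 × 100 = 95.0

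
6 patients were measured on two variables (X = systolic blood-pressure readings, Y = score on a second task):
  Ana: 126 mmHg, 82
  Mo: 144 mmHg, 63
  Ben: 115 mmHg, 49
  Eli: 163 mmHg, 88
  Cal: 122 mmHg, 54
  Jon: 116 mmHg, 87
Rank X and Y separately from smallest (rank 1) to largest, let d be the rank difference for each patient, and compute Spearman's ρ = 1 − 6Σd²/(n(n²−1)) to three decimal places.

0.600

Ranks of variable 1: 4, 5, 1, 6, 3, 2
Ranks of variable 2: 4, 3, 1, 6, 2, 5
d = r₁ − r₂: 0, 2, 0, 0, 1, -3
d²: 0, 4, 0, 0, 1, 9; Σd² = 14
ρ = 1 − 6·14/(6·35) = 1 − 84/210 = 0.600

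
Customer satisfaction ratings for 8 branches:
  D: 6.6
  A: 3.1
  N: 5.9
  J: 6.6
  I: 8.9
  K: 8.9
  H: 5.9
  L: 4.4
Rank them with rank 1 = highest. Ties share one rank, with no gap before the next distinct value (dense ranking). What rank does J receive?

2

Sorted (descending): 8.9, 8.9, 6.6, 6.6, 5.9, 5.9, 4.4, 3.1
The 2 values of 8.9 share dense rank 1.
The 2 values of 6.6 share dense rank 2.
The 2 values of 5.9 share dense rank 3.
Remaining distinct values take the next consecutive integers.
J has value 6.6 → rank 2.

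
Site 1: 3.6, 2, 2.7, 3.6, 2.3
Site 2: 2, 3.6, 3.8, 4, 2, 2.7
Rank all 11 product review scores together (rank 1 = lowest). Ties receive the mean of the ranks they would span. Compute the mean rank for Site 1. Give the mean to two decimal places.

Sorted (ascending): 2, 2, 2, 2.3, 2.7, 2.7, 3.6, 3.6, 3.6, 3.8, 4
The 3 values of 2 occupy positions 1–3 → average rank 2.
The 2 values of 2.7 occupy positions 5–6 → average rank (5+6)/2 = 5.5.
The 3 values of 3.6 occupy positions 7–9 → average rank 8.
Site 1 values → pooled ranks: 3.6→8, 2→2, 2.7→5.5, 3.6→8, 2.3→4
Mean rank = (8 + 2 + 5.5 + 8 + 4) / 5 = 5.50

5.50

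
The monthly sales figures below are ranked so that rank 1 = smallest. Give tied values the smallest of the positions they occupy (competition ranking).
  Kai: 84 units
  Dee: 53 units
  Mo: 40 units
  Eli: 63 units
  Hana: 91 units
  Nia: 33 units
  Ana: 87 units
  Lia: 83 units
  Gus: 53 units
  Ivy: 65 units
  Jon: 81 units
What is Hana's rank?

Sorted (ascending): 33, 40, 53, 53, 63, 65, 81, 83, 84, 87, 91
The 2 values of 53 occupy positions 3–4 → each gets rank 3.
Hana has value 91 units → rank 11.

11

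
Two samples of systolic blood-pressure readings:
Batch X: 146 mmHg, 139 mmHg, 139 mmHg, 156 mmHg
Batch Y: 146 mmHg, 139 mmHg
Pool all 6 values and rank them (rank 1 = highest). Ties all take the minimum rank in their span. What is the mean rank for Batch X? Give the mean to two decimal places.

2.75

Sorted (descending): 156, 146, 146, 139, 139, 139
The 2 values of 146 occupy positions 2–3 → each gets rank 2.
The 3 values of 139 occupy positions 4–6 → each gets rank 4.
Batch X values → pooled ranks: 146→2, 139→4, 139→4, 156→1
Mean rank = (2 + 4 + 4 + 1) / 4 = 2.75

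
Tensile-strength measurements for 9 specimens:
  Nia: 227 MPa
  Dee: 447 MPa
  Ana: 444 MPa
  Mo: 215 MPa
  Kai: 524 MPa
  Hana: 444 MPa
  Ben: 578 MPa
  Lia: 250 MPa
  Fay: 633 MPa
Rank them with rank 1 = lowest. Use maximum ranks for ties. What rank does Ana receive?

Sorted (ascending): 215, 227, 250, 444, 444, 447, 524, 578, 633
The 2 values of 444 occupy positions 4–5 → each gets rank 5.
Ana has value 444 MPa → rank 5.

5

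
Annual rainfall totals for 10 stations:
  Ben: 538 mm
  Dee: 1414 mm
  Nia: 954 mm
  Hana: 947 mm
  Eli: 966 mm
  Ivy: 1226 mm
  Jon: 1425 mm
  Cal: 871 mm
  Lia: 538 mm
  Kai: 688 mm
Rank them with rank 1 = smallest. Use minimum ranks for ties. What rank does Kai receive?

3

Sorted (ascending): 538, 538, 688, 871, 947, 954, 966, 1226, 1414, 1425
The 2 values of 538 occupy positions 1–2 → each gets rank 1.
Kai has value 688 mm → rank 3.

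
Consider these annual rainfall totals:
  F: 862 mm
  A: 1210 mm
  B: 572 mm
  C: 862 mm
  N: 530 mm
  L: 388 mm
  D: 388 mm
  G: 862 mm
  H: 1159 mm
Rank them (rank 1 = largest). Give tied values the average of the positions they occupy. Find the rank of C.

4

Sorted (descending): 1210, 1159, 862, 862, 862, 572, 530, 388, 388
The 3 values of 862 occupy positions 3–5 → average rank 4.
The 2 values of 388 occupy positions 8–9 → average rank (8+9)/2 = 8.5.
C has value 862 mm → rank 4.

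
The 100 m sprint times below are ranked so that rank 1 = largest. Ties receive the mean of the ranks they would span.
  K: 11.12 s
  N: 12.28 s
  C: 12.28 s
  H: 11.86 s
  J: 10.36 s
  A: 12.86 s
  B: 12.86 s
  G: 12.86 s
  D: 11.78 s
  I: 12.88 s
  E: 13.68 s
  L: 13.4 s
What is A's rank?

5

Sorted (descending): 13.68, 13.4, 12.88, 12.86, 12.86, 12.86, 12.28, 12.28, 11.86, 11.78, 11.12, 10.36
The 3 values of 12.86 occupy positions 4–6 → average rank 5.
The 2 values of 12.28 occupy positions 7–8 → average rank (7+8)/2 = 7.5.
A has value 12.86 s → rank 5.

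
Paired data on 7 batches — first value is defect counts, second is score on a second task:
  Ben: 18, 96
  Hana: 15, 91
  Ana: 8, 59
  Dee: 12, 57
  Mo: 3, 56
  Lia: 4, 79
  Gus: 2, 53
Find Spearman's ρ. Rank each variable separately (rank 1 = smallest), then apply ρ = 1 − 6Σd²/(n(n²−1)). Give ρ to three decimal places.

Ranks of variable 1: 7, 6, 4, 5, 2, 3, 1
Ranks of variable 2: 7, 6, 4, 3, 2, 5, 1
d = r₁ − r₂: 0, 0, 0, 2, 0, -2, 0
d²: 0, 0, 0, 4, 0, 4, 0; Σd² = 8
ρ = 1 − 6·8/(7·48) = 1 − 48/336 = 0.857

0.857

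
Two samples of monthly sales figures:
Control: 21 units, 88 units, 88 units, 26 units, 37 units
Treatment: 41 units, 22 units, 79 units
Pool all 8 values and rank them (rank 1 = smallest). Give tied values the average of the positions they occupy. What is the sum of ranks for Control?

23

Sorted (ascending): 21, 22, 26, 37, 41, 79, 88, 88
The 2 values of 88 occupy positions 7–8 → average rank (7+8)/2 = 7.5.
Control values → pooled ranks: 21→1, 88→7.5, 88→7.5, 26→3, 37→4
Rank sum = 1 + 7.5 + 7.5 + 3 + 4 = 23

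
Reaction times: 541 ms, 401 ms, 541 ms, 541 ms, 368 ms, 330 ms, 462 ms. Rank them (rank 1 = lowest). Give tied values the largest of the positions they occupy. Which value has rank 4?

462

Sorted (ascending): 330, 368, 401, 462, 541, 541, 541
The 3 values of 541 occupy positions 5–7 → each gets rank 7.
Rank 4 → value 462.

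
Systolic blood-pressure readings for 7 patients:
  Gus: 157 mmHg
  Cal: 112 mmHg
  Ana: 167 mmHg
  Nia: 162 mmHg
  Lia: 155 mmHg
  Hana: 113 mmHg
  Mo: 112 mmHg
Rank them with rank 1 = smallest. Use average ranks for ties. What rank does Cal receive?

1.5

Sorted (ascending): 112, 112, 113, 155, 157, 162, 167
The 2 values of 112 occupy positions 1–2 → average rank (1+2)/2 = 1.5.
Cal has value 112 mmHg → rank 1.5.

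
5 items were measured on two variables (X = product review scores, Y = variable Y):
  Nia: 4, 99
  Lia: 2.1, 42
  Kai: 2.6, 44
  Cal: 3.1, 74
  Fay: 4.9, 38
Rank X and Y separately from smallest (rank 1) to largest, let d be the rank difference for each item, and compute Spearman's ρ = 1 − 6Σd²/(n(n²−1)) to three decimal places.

Ranks of variable 1: 4, 1, 2, 3, 5
Ranks of variable 2: 5, 2, 3, 4, 1
d = r₁ − r₂: -1, -1, -1, -1, 4
d²: 1, 1, 1, 1, 16; Σd² = 20
ρ = 1 − 6·20/(5·24) = 1 − 120/120 = 0.000

0.000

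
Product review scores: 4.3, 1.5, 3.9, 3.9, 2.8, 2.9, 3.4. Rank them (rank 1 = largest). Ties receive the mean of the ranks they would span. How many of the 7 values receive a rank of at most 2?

1

Sorted (descending): 4.3, 3.9, 3.9, 3.4, 2.9, 2.8, 1.5
The 2 values of 3.9 occupy positions 2–3 → average rank (2+3)/2 = 2.5.
Ranks ≤ 2: {1} → 1 value.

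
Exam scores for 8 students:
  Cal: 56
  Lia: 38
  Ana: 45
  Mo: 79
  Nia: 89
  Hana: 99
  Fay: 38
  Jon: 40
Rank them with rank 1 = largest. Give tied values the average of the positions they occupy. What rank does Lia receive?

Sorted (descending): 99, 89, 79, 56, 45, 40, 38, 38
The 2 values of 38 occupy positions 7–8 → average rank (7+8)/2 = 7.5.
Lia has value 38 → rank 7.5.

7.5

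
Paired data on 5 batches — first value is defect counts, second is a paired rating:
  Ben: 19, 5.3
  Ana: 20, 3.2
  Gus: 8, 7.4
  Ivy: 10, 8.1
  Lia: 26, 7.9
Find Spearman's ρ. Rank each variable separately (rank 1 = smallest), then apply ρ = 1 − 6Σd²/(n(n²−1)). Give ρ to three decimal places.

-0.200

Ranks of variable 1: 3, 4, 1, 2, 5
Ranks of variable 2: 2, 1, 3, 5, 4
d = r₁ − r₂: 1, 3, -2, -3, 1
d²: 1, 9, 4, 9, 1; Σd² = 24
ρ = 1 − 6·24/(5·24) = 1 − 144/120 = -0.200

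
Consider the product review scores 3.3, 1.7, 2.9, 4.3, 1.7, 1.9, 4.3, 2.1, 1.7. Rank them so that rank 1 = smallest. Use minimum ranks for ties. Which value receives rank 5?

2.1

Sorted (ascending): 1.7, 1.7, 1.7, 1.9, 2.1, 2.9, 3.3, 4.3, 4.3
The 3 values of 1.7 occupy positions 1–3 → each gets rank 1.
The 2 values of 4.3 occupy positions 8–9 → each gets rank 8.
Rank 5 → value 2.1.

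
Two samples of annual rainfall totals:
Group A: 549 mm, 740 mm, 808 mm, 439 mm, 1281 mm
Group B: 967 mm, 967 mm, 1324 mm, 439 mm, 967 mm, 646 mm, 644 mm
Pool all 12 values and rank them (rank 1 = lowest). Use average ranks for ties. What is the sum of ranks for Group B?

49.5

Sorted (ascending): 439, 439, 549, 644, 646, 740, 808, 967, 967, 967, 1281, 1324
The 2 values of 439 occupy positions 1–2 → average rank (1+2)/2 = 1.5.
The 3 values of 967 occupy positions 8–10 → average rank 9.
Group B values → pooled ranks: 967→9, 967→9, 1324→12, 439→1.5, 967→9, 646→5, 644→4
Rank sum = 9 + 9 + 12 + 1.5 + 9 + 5 + 4 = 49.5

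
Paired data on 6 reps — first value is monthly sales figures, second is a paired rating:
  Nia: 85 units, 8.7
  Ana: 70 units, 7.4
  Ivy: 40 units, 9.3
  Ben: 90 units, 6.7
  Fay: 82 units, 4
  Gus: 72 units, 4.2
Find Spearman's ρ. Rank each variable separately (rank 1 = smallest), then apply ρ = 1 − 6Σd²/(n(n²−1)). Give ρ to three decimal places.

-0.371

Ranks of variable 1: 5, 2, 1, 6, 4, 3
Ranks of variable 2: 5, 4, 6, 3, 1, 2
d = r₁ − r₂: 0, -2, -5, 3, 3, 1
d²: 0, 4, 25, 9, 9, 1; Σd² = 48
ρ = 1 − 6·48/(6·35) = 1 − 288/210 = -0.371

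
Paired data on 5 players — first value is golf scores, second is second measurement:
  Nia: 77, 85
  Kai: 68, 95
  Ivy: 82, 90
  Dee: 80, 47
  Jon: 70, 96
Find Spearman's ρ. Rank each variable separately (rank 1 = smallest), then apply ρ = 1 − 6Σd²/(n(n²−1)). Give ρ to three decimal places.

-0.600

Ranks of variable 1: 3, 1, 5, 4, 2
Ranks of variable 2: 2, 4, 3, 1, 5
d = r₁ − r₂: 1, -3, 2, 3, -3
d²: 1, 9, 4, 9, 9; Σd² = 32
ρ = 1 − 6·32/(5·24) = 1 − 192/120 = -0.600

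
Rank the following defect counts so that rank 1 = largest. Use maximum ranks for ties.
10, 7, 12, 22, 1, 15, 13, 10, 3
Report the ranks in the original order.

6, 7, 4, 1, 9, 2, 3, 6, 8

Sorted (descending): 22, 15, 13, 12, 10, 10, 7, 3, 1
The 2 values of 10 occupy positions 5–6 → each gets rank 6.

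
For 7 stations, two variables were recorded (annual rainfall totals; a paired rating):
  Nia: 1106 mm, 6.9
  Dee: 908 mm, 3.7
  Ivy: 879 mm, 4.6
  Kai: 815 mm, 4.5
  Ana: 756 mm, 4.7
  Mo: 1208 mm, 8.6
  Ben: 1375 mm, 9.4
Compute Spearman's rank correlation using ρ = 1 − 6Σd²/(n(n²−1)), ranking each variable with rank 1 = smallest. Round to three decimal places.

Ranks of variable 1: 5, 4, 3, 2, 1, 6, 7
Ranks of variable 2: 5, 1, 3, 2, 4, 6, 7
d = r₁ − r₂: 0, 3, 0, 0, -3, 0, 0
d²: 0, 9, 0, 0, 9, 0, 0; Σd² = 18
ρ = 1 − 6·18/(7·48) = 1 − 108/336 = 0.679

0.679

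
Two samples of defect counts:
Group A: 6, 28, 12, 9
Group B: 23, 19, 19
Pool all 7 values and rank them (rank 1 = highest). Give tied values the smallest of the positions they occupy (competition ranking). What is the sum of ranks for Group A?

Sorted (descending): 28, 23, 19, 19, 12, 9, 6
The 2 values of 19 occupy positions 3–4 → each gets rank 3.
Group A values → pooled ranks: 6→7, 28→1, 12→5, 9→6
Rank sum = 7 + 1 + 5 + 6 = 19

19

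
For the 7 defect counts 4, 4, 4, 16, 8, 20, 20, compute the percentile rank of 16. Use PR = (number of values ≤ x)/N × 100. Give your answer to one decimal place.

71.4

N = 7.
Strictly below 16: 4. Equal to 16: 1.
PR = 5/7 × 100 = 71.4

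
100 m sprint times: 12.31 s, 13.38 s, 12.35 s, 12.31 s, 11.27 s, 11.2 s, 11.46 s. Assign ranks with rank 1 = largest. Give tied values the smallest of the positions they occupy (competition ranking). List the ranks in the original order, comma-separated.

3, 1, 2, 3, 6, 7, 5

Sorted (descending): 13.38, 12.35, 12.31, 12.31, 11.46, 11.27, 11.2
The 2 values of 12.31 occupy positions 3–4 → each gets rank 3.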